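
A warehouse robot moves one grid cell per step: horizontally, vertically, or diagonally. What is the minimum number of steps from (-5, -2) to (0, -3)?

max(|x_i - y_i|) = max(|-5 - 0|, |-2 - (-3)|) = max(5, 1) = 5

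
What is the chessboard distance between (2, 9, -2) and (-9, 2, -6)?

max(|x_i - y_i|) = max(|2 - (-9)|, |9 - 2|, |-2 - (-6)|) = max(11, 7, 4) = 11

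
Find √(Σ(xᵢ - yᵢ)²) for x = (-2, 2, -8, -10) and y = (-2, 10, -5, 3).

√(Σ(x_i - y_i)²) = √((-2 - (-2))² + (2 - 10)² + (-8 - (-5))² + (-10 - 3)²)
= √(0² + (-8)² + (-3)² + (-13)²) = √(0 + 64 + 9 + 169) = √242 ≈ 15.5563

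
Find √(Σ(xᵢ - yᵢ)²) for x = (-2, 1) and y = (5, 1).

√(Σ(x_i - y_i)²) = √((-2 - 5)² + (1 - 1)²)
= √((-7)² + 0²) = √(49 + 0) = √49 = 7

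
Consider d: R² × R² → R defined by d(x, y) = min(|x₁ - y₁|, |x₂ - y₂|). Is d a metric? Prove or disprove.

No. d fails identity of indiscernibles: take x = (2, 0) and y = (2, 2). Then d(x,y) = min(|2 - 2|, |0 - 2|) = min(0, 2) = 0, yet x ≠ y.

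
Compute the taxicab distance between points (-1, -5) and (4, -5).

Σ|x_i - y_i| = |-1 - 4| + |-5 - (-5)| = 5 + 0 = 5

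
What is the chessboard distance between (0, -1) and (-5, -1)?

max(|x_i - y_i|) = max(|0 - (-5)|, |-1 - (-1)|) = max(5, 0) = 5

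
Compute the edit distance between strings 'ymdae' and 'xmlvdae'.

Let D[i][j] be the edit distance between the first i characters of 'ymdae' and the first j characters of 'xmlvdae', with D[i][0] = i, D[0][j] = j, and D[i][j] = D[i-1][j-1] if the characters match, else 1 + min(D[i-1][j], D[i][j-1], D[i-1][j-1]). Filling the table (rows: prefixes of 'ymdae', columns: prefixes of 'xmlvdae'):
     ε  x  m  l  v  d  a  e
  ε  0  1  2  3  4  5  6  7
  y  1  1  2  3  4  5  6  7
  m  2  2  1  2  3  4  5  6
  d  3  3  2  2  3  3  4  5
  a  4  4  3  3  3  4  3  4
  e  5  5  4  4  4  4  4  3
The bottom-right entry gives D[5][7] = 3, so no sequence of fewer than 3 edits works. Backtracking through the table gives one optimal edit sequence (3 edits):
  ymdae → xmdae (sub y→x @1)
  xmdae → xmldae (ins l @3)
  xmldae → xmlvdae (ins v @4)
Edit distance = 3.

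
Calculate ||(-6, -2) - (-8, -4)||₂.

√(Σ(x_i - y_i)²) = √((-6 - (-8))² + (-2 - (-4))²)
= √(2² + 2²) = √(4 + 4) = √8 ≈ 2.8284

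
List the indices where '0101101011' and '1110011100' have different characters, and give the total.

Differing positions: 1, 3, 4, 5, 6, 8, 9, 10. Hamming distance = 8.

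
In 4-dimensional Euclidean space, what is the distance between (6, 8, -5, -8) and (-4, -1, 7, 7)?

√(Σ(x_i - y_i)²) = √((6 - (-4))² + (8 - (-1))² + (-5 - 7)² + (-8 - 7)²)
= √(10² + 9² + (-12)² + (-15)²) = √(100 + 81 + 144 + 225) = √550 ≈ 23.4521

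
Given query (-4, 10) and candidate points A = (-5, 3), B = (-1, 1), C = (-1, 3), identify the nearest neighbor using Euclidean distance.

Distances: d(A) ≈ 7.0711, d(B) ≈ 9.4868, d(C) ≈ 7.6158. Nearest: A = (-5, 3) with distance 7.0711.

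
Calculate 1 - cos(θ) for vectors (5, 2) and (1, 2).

With u = (5, 2), v = (1, 2):
u·v = 5·1 + 2·2 = 5 + 4 = 9.
|u| = √(5² + 2²) = √29, |v| = √(1² + 2²) = √5, so |u||v| = √(29·5) = √145.
cos θ = (u·v)/(|u||v|) = 9/√145 ≈ 0.7474
Cosine distance = 1 - cos θ ≈ 1 - 0.7474 = 0.2526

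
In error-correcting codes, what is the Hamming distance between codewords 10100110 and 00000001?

Differing positions: 1, 3, 6, 7, 8. Hamming distance = 5.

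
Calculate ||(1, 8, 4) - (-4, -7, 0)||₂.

√(Σ(x_i - y_i)²) = √((1 - (-4))² + (8 - (-7))² + (4 - 0)²)
= √(5² + 15² + 4²) = √(25 + 225 + 16) = √266 ≈ 16.3095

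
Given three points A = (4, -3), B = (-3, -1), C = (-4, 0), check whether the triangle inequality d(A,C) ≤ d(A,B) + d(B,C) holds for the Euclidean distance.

d(A,B) = √(7² + 2²) = √53 ≈ 7.2801, d(B,C) = √(1² + 1²) = √2 ≈ 1.4142, d(A,C) = √(8² + 3²) = √73 ≈ 8.544.
d(A,C) ≈ 8.544 ≤ 7.2801 + 1.4142 = 8.6943. Triangle inequality is satisfied.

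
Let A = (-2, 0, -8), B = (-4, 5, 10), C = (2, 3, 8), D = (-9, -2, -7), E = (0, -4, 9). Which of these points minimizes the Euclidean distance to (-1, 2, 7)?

Distances: d(A) ≈ 15.1658, d(B) ≈ 5.1962, d(C) ≈ 3.3166, d(D) ≈ 16.6132, d(E) ≈ 6.4031. Nearest: C = (2, 3, 8) with distance 3.3166.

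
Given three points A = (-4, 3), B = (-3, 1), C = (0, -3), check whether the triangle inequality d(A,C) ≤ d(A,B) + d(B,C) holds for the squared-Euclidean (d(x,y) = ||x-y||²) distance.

d(A,B) = 1² + 2² = 5, d(B,C) = 3² + 4² = 25, d(A,C) = 4² + 6² = 52.
d(A,C) = 52 > 5 + 25 = 30. Triangle inequality is VIOLATED. (Squared-Euclidean is not a metric — this is a counterexample.)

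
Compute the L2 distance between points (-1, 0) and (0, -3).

(Σ|x_i - y_i|^2)^(1/2) = (|-1 - 0|^2 + |0 - (-3)|^2)^(1/2)
= (1^2 + 3^2)^(1/2) = (1 + 9)^(1/2) = (10)^(1/2) ≈ 3.1623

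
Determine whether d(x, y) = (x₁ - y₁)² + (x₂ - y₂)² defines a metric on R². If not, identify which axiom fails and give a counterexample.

No. The squared Euclidean distance fails the triangle inequality. Counterexample: x = (0, 0), y = (1, 1), z = (2, 2). d(x,z) = 2² + 2² = 8, but d(x,y) + d(y,z) = (1² + 1²) + (1² + 1²) = 2 + 2 = 4. Since 8 > 4, the triangle inequality is violated. (Note: √d, the ordinary Euclidean distance, IS a metric.)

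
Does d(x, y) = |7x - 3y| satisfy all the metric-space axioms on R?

No. d fails symmetry: d(9, 5) = |7·9 - 3·5| = |48| = 48, but d(5, 9) = |7·5 - 3·9| = |8| = 8. Since 48 ≠ 8, d(x,y) ≠ d(y,x) in general.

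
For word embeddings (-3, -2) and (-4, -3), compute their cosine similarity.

With u = (-3, -2), v = (-4, -3):
u·v = (-3)·(-4) + (-2)·(-3) = 12 + 6 = 18.
|u| = √((-3)² + (-2)²) = √13, |v| = √((-4)² + (-3)²) = √25, so |u||v| = √(13·25) = √325.
cos θ = (u·v)/(|u||v|) = 18/√325 ≈ 0.9985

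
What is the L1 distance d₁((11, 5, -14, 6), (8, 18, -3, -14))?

Σ|x_i - y_i| = |11 - 8| + |5 - 18| + |-14 - (-3)| + |6 - (-14)| = 3 + 13 + 11 + 20 = 47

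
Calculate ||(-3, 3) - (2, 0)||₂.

√(Σ(x_i - y_i)²) = √((-3 - 2)² + (3 - 0)²)
= √((-5)² + 3²) = √(25 + 9) = √34 ≈ 5.831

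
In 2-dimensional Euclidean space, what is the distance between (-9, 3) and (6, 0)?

√(Σ(x_i - y_i)²) = √((-9 - 6)² + (3 - 0)²)
= √((-15)² + 3²) = √(225 + 9) = √234 ≈ 15.2971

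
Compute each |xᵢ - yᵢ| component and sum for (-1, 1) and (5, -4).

Σ|x_i - y_i| = |-1 - 5| + |1 - (-4)| = 6 + 5 = 11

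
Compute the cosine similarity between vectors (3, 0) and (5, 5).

With u = (3, 0), v = (5, 5):
u·v = 3·5 + 0·5 = 15 + 0 = 15.
|u| = √(3² + 0²) = √9, |v| = √(5² + 5²) = √50, so |u||v| = √(9·50) = √450.
cos θ = (u·v)/(|u||v|) = 15/√450 ≈ 0.7071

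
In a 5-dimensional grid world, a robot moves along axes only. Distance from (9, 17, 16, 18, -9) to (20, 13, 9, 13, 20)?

Σ|x_i - y_i| = |9 - 20| + |17 - 13| + |16 - 9| + |18 - 13| + |-9 - 20| = 11 + 4 + 7 + 5 + 29 = 56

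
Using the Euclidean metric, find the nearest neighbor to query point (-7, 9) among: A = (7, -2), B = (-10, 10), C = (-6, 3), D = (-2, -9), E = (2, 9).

Distances: d(A) ≈ 17.8045, d(B) ≈ 3.1623, d(C) ≈ 6.0828, d(D) ≈ 18.6815, d(E) = 9. Nearest: B = (-10, 10) with distance 3.1623.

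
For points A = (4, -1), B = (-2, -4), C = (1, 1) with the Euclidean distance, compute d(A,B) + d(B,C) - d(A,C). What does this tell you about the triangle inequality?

d(A,B) = √(6² + 3²) = √45 ≈ 6.7082, d(B,C) = √(3² + 5²) = √34 ≈ 5.831, d(A,C) = √(3² + 2²) = √13 ≈ 3.6056.
d(A,B) + d(B,C) - d(A,C) = 6.7082 + 5.831 - 3.6056 = 12.5392 - 3.6056 = 8.9336 (to 4 decimal places). This is ≥ 0, so the triangle inequality holds for these points.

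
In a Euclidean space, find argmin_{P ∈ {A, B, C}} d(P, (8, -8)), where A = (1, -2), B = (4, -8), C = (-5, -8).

Distances: d(A) ≈ 9.2195, d(B) = 4, d(C) = 13. Nearest: B = (4, -8) with distance 4.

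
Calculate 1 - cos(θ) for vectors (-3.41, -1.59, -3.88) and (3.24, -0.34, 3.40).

With u = (-3.41, -1.59, -3.88), v = (3.24, -0.34, 3.40):
u·v = (-3.41)·3.24 + (-1.59)·(-0.34) + (-3.88)·3.4 = (-11.0484) + 0.5406 + (-13.192) = -23.6998.
|u| = √((-3.41)² + (-1.59)² + (-3.88)²) = √(11.6281 + 2.5281 + 15.0544) = √29.2106, |v| = √(3.24² + (-0.34)² + 3.4²) = √(10.4976 + 0.1156 + 11.56) = √22.1732.
cos θ = (u·v)/(|u||v|) = -23.6998/(√29.2106·√22.1732) ≈ -0.9312
Cosine distance = 1 - cos θ ≈ 1 - (-0.9312) = 1.9312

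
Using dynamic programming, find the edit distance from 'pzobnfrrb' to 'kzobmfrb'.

Let D[i][j] be the edit distance between the first i characters of 'pzobnfrrb' and the first j characters of 'kzobmfrb', with D[i][0] = i, D[0][j] = j, and D[i][j] = D[i-1][j-1] if the characters match, else 1 + min(D[i-1][j], D[i][j-1], D[i-1][j-1]). Filling the table (rows: prefixes of 'pzobnfrrb', columns: prefixes of 'kzobmfrb'):
     ε  k  z  o  b  m  f  r  b
  ε  0  1  2  3  4  5  6  7  8
  p  1  1  2  3  4  5  6  7  8
  z  2  2  1  2  3  4  5  6  7
  o  3  3  2  1  2  3  4  5  6
  b  4  4  3  2  1  2  3  4  5
  n  5  5  4  3  2  2  3  4  5
  f  6  6  5  4  3  3  2  3  4
  r  7  7  6  5  4  4  3  2  3
  r  8  8  7  6  5  5  4  3  3
  b  9  9  8  7  6  6  5  4  3
The bottom-right entry gives D[9][8] = 3, so no sequence of fewer than 3 edits works. Backtracking through the table gives one optimal edit sequence (3 edits):
  pzobnfrrb → kzobnfrrb (sub p→k @1)
  kzobnfrrb → kzobmfrrb (sub n→m @5)
  kzobmfrrb → kzobmfrb (del r @7)
Edit distance = 3.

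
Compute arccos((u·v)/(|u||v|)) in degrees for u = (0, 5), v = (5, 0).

With u = (0, 5), v = (5, 0):
u·v = 0·5 + 5·0 = 0 + 0 = 0.
|u| = √(0² + 5²) = √25, |v| = √(5² + 0²) = √25, so |u||v| = √(25·25) = √625 = 25.
cos θ = (u·v)/(|u||v|) = 0/25 = 0 (the vectors are orthogonal)
θ = arccos(0) = 90°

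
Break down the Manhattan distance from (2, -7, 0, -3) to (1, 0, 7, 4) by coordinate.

Σ|x_i - y_i| = |2 - 1| + |-7 - 0| + |0 - 7| + |-3 - 4| = 1 + 7 + 7 + 7 = 22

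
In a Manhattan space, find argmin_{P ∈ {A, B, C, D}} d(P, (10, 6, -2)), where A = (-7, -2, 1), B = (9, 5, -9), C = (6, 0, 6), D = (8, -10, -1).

Distances: d(A) = 28, d(B) = 9, d(C) = 18, d(D) = 19. Nearest: B = (9, 5, -9) with distance 9.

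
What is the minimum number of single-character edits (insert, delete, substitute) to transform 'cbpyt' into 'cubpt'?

Let D[i][j] be the edit distance between the first i characters of 'cbpyt' and the first j characters of 'cubpt', with D[i][0] = i, D[0][j] = j, and D[i][j] = D[i-1][j-1] if the characters match, else 1 + min(D[i-1][j], D[i][j-1], D[i-1][j-1]). Filling the table (rows: prefixes of 'cbpyt', columns: prefixes of 'cubpt'):
     ε  c  u  b  p  t
  ε  0  1  2  3  4  5
  c  1  0  1  2  3  4
  b  2  1  1  1  2  3
  p  3  2  2  2  1  2
  y  4  3  3  3  2  2
  t  5  4  4  4  3  2
The bottom-right entry gives D[5][5] = 2, so no sequence of fewer than 2 edits works. Backtracking through the table gives one optimal edit sequence (2 edits):
  cbpyt → cubpyt (ins u @2)
  cubpyt → cubpt (del y @5)
Edit distance = 2.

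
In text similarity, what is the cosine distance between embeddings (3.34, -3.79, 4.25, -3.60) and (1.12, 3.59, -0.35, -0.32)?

With u = (3.34, -3.79, 4.25, -3.60), v = (1.12, 3.59, -0.35, -0.32):
u·v = 3.34·1.12 + (-3.79)·3.59 + 4.25·(-0.35) + (-3.6)·(-0.32) = 3.7408 + (-13.6061) + (-1.4875) + 1.152 = -10.2008.
|u| = √(3.34² + (-3.79)² + 4.25² + (-3.6)²) = √(11.1556 + 14.3641 + 18.0625 + 12.96) = √56.5422, |v| = √(1.12² + 3.59² + (-0.35)² + (-0.32)²) = √(1.2544 + 12.8881 + 0.1225 + 0.1024) = √14.3674.
cos θ = (u·v)/(|u||v|) = -10.2008/(√56.5422·√14.3674) ≈ -0.3579
Cosine distance = 1 - cos θ ≈ 1 - (-0.3579) = 1.3579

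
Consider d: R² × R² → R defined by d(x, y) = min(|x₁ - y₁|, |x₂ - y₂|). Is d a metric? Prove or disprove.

No. d fails identity of indiscernibles: take x = (1, 0) and y = (1, 8). Then d(x,y) = min(|1 - 1|, |0 - 8|) = min(0, 8) = 0, yet x ≠ y.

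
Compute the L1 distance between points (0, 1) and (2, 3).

Σ|x_i - y_i| = |0 - 2| + |1 - 3| = 2 + 2 = 4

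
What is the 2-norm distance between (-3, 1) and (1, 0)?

(Σ|x_i - y_i|^2)^(1/2) = (|-3 - 1|^2 + |1 - 0|^2)^(1/2)
= (4^2 + 1^2)^(1/2) = (16 + 1)^(1/2) = (17)^(1/2) ≈ 4.1231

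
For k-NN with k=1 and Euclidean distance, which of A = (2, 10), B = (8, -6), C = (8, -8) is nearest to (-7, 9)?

Distances: d(A) ≈ 9.0554, d(B) ≈ 21.2132, d(C) ≈ 22.6716. Nearest: A = (2, 10) with distance 9.0554.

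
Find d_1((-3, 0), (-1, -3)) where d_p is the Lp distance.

Σ|x_i - y_i| = |-3 - (-1)| + |0 - (-3)| = 2 + 3 = 5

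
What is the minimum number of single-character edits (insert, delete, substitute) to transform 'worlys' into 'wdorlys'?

Let D[i][j] be the edit distance between the first i characters of 'worlys' and the first j characters of 'wdorlys', with D[i][0] = i, D[0][j] = j, and D[i][j] = D[i-1][j-1] if the characters match, else 1 + min(D[i-1][j], D[i][j-1], D[i-1][j-1]). Filling the table (rows: prefixes of 'worlys', columns: prefixes of 'wdorlys'):
     ε  w  d  o  r  l  y  s
  ε  0  1  2  3  4  5  6  7
  w  1  0  1  2  3  4  5  6
  o  2  1  1  1  2  3  4  5
  r  3  2  2  2  1  2  3  4
  l  4  3  3  3  2  1  2  3
  y  5  4  4  4  3  2  1  2
  s  6  5  5  5  4  3  2  1
The bottom-right entry gives D[6][7] = 1, so no sequence of fewer than 1 edit works. Backtracking through the table gives one optimal edit sequence (1 edit):
  worlys → wdorlys (ins d @2)
Edit distance = 1.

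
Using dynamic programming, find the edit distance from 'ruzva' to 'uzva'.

Let D[i][j] be the edit distance between the first i characters of 'ruzva' and the first j characters of 'uzva', with D[i][0] = i, D[0][j] = j, and D[i][j] = D[i-1][j-1] if the characters match, else 1 + min(D[i-1][j], D[i][j-1], D[i-1][j-1]). Filling the table (rows: prefixes of 'ruzva', columns: prefixes of 'uzva'):
     ε  u  z  v  a
  ε  0  1  2  3  4
  r  1  1  2  3  4
  u  2  1  2  3  4
  z  3  2  1  2  3
  v  4  3  2  1  2
  a  5  4  3  2  1
The bottom-right entry gives D[5][4] = 1, so no sequence of fewer than 1 edit works. Backtracking through the table gives one optimal edit sequence (1 edit):
  ruzva → uzva (del r @1)
Edit distance = 1.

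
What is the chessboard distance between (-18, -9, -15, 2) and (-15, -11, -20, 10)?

max(|x_i - y_i|) = max(|-18 - (-15)|, |-9 - (-11)|, |-15 - (-20)|, |2 - 10|) = max(3, 2, 5, 8) = 8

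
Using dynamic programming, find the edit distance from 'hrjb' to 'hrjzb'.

Let D[i][j] be the edit distance between the first i characters of 'hrjb' and the first j characters of 'hrjzb', with D[i][0] = i, D[0][j] = j, and D[i][j] = D[i-1][j-1] if the characters match, else 1 + min(D[i-1][j], D[i][j-1], D[i-1][j-1]). Filling the table (rows: prefixes of 'hrjb', columns: prefixes of 'hrjzb'):
     ε  h  r  j  z  b
  ε  0  1  2  3  4  5
  h  1  0  1  2  3  4
  r  2  1  0  1  2  3
  j  3  2  1  0  1  2
  b  4  3  2  1  1  1
The bottom-right entry gives D[4][5] = 1, so no sequence of fewer than 1 edit works. Backtracking through the table gives one optimal edit sequence (1 edit):
  hrjb → hrjzb (ins z @4)
Edit distance = 1.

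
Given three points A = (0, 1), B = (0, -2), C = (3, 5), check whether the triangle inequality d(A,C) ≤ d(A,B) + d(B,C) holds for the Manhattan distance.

d(A,B) = 0 + 3 = 3, d(B,C) = 3 + 7 = 10, d(A,C) = 3 + 4 = 7.
d(A,C) = 7 ≤ 3 + 10 = 13. Triangle inequality is satisfied.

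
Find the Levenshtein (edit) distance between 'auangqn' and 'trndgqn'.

Let D[i][j] be the edit distance between the first i characters of 'auangqn' and the first j characters of 'trndgqn', with D[i][0] = i, D[0][j] = j, and D[i][j] = D[i-1][j-1] if the characters match, else 1 + min(D[i-1][j], D[i][j-1], D[i-1][j-1]). Filling the table (rows: prefixes of 'auangqn', columns: prefixes of 'trndgqn'):
     ε  t  r  n  d  g  q  n
  ε  0  1  2  3  4  5  6  7
  a  1  1  2  3  4  5  6  7
  u  2  2  2  3  4  5  6  7
  a  3  3  3  3  4  5  6  7
  n  4  4  4  3  4  5  6  6
  g  5  5  5  4  4  4  5  6
  q  6  6  6  5  5  5  4  5
  n  7  7  7  6  6  6  5  4
The bottom-right entry gives D[7][7] = 4, so no sequence of fewer than 4 edits works. Backtracking through the table gives one optimal edit sequence (4 edits):
  auangqn → tuangqn (sub a→t @1)
  tuangqn → trangqn (sub u→r @2)
  trangqn → trnngqn (sub a→n @3)
  trnngqn → trndgqn (sub n→d @4)
Edit distance = 4.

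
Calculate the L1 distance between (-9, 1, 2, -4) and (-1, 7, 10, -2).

Σ|x_i - y_i| = |-9 - (-1)| + |1 - 7| + |2 - 10| + |-4 - (-2)| = 8 + 6 + 8 + 2 = 24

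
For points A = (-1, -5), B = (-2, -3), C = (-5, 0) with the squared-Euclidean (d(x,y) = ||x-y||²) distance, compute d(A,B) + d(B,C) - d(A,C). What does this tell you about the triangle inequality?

d(A,B) = 1² + 2² = 5, d(B,C) = 3² + 3² = 18, d(A,C) = 4² + 5² = 41.
d(A,B) + d(B,C) - d(A,C) = 5 + 18 - 41 = 23 - 41 = -18. This is < 0, so the triangle inequality FAILS for these points (squared-Euclidean is not a metric).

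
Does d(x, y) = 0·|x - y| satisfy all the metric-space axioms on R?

No. With c = 0, d(x,y) = 0 for all x, y. This fails identity of indiscernibles: d(6, 12) = 0 but 6 ≠ 12.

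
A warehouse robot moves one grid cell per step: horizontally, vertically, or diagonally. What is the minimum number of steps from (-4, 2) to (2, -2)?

max(|x_i - y_i|) = max(|-4 - 2|, |2 - (-2)|) = max(6, 4) = 6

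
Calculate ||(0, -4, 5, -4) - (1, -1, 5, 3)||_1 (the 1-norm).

Σ|x_i - y_i| = |0 - 1| + |-4 - (-1)| + |5 - 5| + |-4 - 3| = 1 + 3 + 0 + 7 = 11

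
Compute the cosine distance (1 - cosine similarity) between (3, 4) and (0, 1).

With u = (3, 4), v = (0, 1):
u·v = 3·0 + 4·1 = 0 + 4 = 4.
|u| = √(3² + 4²) = √25, |v| = √(0² + 1²) = √1, so |u||v| = √(25·1) = √25 = 5.
cos θ = (u·v)/(|u||v|) = 4/5 = 0.8
Cosine distance = 1 - cos θ = 1 - 0.8 = 0.2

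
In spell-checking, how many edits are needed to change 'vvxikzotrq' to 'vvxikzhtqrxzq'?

Let D[i][j] be the edit distance between the first i characters of 'vvxikzotrq' and the first j characters of 'vvxikzhtqrxzq', with D[i][0] = i, D[0][j] = j, and D[i][j] = D[i-1][j-1] if the characters match, else 1 + min(D[i-1][j], D[i][j-1], D[i-1][j-1]). Filling the table (rows: prefixes of 'vvxikzotrq', columns: prefixes of 'vvxikzhtqrxzq'):
     ε  v  v  x  i  k  z  h  t  q  r  x  z  q
  ε  0  1  2  3  4  5  6  7  8  9 10 11 12 13
  v  1  0  1  2  3  4  5  6  7  8  9 10 11 12
  v  2  1  0  1  2  3  4  5  6  7  8  9 10 11
  x  3  2  1  0  1  2  3  4  5  6  7  8  9 10
  i  4  3  2  1  0  1  2  3  4  5  6  7  8  9
  k  5  4  3  2  1  0  1  2  3  4  5  6  7  8
  z  6  5  4  3  2  1  0  1  2  3  4  5  6  7
  o  7  6  5  4  3  2  1  1  2  3  4  5  6  7
  t  8  7  6  5  4  3  2  2  1  2  3  4  5  6
  r  9  8  7  6  5  4  3  3  2  2  2  3  4  5
  q 10  9  8  7  6  5  4  4  3  2  3  3  4  4
The bottom-right entry gives D[10][13] = 4, so no sequence of fewer than 4 edits works. Backtracking through the table gives one optimal edit sequence (4 edits):
  vvxikzotrq → vvxikzhtrq (sub o→h @7)
  vvxikzhtrq → vvxikzhtqrq (ins q @9)
  vvxikzhtqrq → vvxikzhtqrxq (ins x @11)
  vvxikzhtqrxq → vvxikzhtqrxzq (ins z @12)
Edit distance = 4.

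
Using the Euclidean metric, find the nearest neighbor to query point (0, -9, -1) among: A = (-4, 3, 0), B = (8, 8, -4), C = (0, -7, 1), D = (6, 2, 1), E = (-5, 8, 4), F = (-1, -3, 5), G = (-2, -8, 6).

Distances: d(A) ≈ 12.6886, d(B) ≈ 19.0263, d(C) ≈ 2.8284, d(D) ≈ 12.6886, d(E) ≈ 18.412, d(F) ≈ 8.544, d(G) ≈ 7.3485. Nearest: C = (0, -7, 1) with distance 2.8284.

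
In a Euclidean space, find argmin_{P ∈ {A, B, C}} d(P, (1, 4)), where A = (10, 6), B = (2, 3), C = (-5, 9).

Distances: d(A) ≈ 9.2195, d(B) ≈ 1.4142, d(C) ≈ 7.8102. Nearest: B = (2, 3) with distance 1.4142.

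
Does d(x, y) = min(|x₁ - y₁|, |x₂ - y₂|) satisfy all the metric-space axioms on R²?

No. d fails identity of indiscernibles: take x = (2, 0) and y = (2, 1). Then d(x,y) = min(|2 - 2|, |0 - 1|) = min(0, 1) = 0, yet x ≠ y.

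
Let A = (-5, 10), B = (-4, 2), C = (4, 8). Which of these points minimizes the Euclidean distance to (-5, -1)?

Distances: d(A) = 11, d(B) ≈ 3.1623, d(C) ≈ 12.7279. Nearest: B = (-4, 2) with distance 3.1623.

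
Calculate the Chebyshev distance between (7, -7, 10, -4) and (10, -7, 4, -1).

max(|x_i - y_i|) = max(|7 - 10|, |-7 - (-7)|, |10 - 4|, |-4 - (-1)|) = max(3, 0, 6, 3) = 6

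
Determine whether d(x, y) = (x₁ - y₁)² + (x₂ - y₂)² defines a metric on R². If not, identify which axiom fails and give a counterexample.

No. The squared Euclidean distance fails the triangle inequality. Counterexample: x = (0, 0), y = (2, 4), z = (4, 8). d(x,z) = 4² + 8² = 80, but d(x,y) + d(y,z) = (2² + 4²) + (2² + 4²) = 20 + 20 = 40. Since 80 > 40, the triangle inequality is violated. (Note: √d, the ordinary Euclidean distance, IS a metric.)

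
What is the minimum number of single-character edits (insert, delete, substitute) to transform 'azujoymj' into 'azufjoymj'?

Let D[i][j] be the edit distance between the first i characters of 'azujoymj' and the first j characters of 'azufjoymj', with D[i][0] = i, D[0][j] = j, and D[i][j] = D[i-1][j-1] if the characters match, else 1 + min(D[i-1][j], D[i][j-1], D[i-1][j-1]). Filling the table (rows: prefixes of 'azujoymj', columns: prefixes of 'azufjoymj'):
     ε  a  z  u  f  j  o  y  m  j
  ε  0  1  2  3  4  5  6  7  8  9
  a  1  0  1  2  3  4  5  6  7  8
  z  2  1  0  1  2  3  4  5  6  7
  u  3  2  1  0  1  2  3  4  5  6
  j  4  3  2  1  1  1  2  3  4  5
  o  5  4  3  2  2  2  1  2  3  4
  y  6  5  4  3  3  3  2  1  2  3
  m  7  6  5  4  4  4  3  2  1  2
  j  8  7  6  5  5  4  4  3  2  1
The bottom-right entry gives D[8][9] = 1, so no sequence of fewer than 1 edit works. Backtracking through the table gives one optimal edit sequence (1 edit):
  azujoymj → azufjoymj (ins f @4)
Edit distance = 1.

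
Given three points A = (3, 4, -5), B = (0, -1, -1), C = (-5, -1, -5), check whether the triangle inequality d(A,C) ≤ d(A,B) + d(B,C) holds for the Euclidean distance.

d(A,B) = √(3² + 5² + 4²) = √50 ≈ 7.0711, d(B,C) = √(5² + 0² + 4²) = √41 ≈ 6.4031, d(A,C) = √(8² + 5² + 0²) = √89 ≈ 9.434.
d(A,C) ≈ 9.434 ≤ 7.0711 + 6.4031 = 13.4742. Triangle inequality is satisfied.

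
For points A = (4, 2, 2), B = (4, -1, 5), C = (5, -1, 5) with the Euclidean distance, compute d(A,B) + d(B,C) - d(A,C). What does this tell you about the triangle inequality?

d(A,B) = √(0² + 3² + 3²) = √18 ≈ 4.2426, d(B,C) = √(1² + 0² + 0²) = √1 = 1, d(A,C) = √(1² + 3² + 3²) = √19 ≈ 4.3589.
d(A,B) + d(B,C) - d(A,C) = 4.2426 + 1 - 4.3589 = 5.2426 - 4.3589 = 0.8837 (to 4 decimal places). This is ≥ 0, so the triangle inequality holds for these points.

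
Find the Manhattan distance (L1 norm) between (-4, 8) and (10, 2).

Σ|x_i - y_i| = |-4 - 10| + |8 - 2| = 14 + 6 = 20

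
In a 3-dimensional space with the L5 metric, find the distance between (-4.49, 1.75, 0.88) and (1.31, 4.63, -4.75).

(Σ|x_i - y_i|^5)^(1/5) = (|-4.49 - 1.31|^5 + |1.75 - 4.63|^5 + |0.88 - (-4.75)|^5)^(1/5)
= (5.8^5 + 2.88^5 + 5.63^5)^(1/5) ≈ (6563.5677 + 198.1356 + 5656.4242)^(1/5) = (12418.1275)^(1/5) ≈ 6.5889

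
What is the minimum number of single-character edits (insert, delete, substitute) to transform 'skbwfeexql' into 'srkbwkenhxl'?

Let D[i][j] be the edit distance between the first i characters of 'skbwfeexql' and the first j characters of 'srkbwkenhxl', with D[i][0] = i, D[0][j] = j, and D[i][j] = D[i-1][j-1] if the characters match, else 1 + min(D[i-1][j], D[i][j-1], D[i-1][j-1]). Filling the table (rows: prefixes of 'skbwfeexql', columns: prefixes of 'srkbwkenhxl'):
     ε  s  r  k  b  w  k  e  n  h  x  l
  ε  0  1  2  3  4  5  6  7  8  9 10 11
  s  1  0  1  2  3  4  5  6  7  8  9 10
  k  2  1  1  1  2  3  4  5  6  7  8  9
  b  3  2  2  2  1  2  3  4  5  6  7  8
  w  4  3  3  3  2  1  2  3  4  5  6  7
  f  5  4  4  4  3  2  2  3  4  5  6  7
  e  6  5  5  5  4  3  3  2  3  4  5  6
  e  7  6  6  6  5  4  4  3  3  4  5  6
  x  8  7  7  7  6  5  5  4  4  4  4  5
  q  9  8  8  8  7  6  6  5  5  5  5  5
  l 10  9  9  9  8  7  7  6  6  6  6  5
The bottom-right entry gives D[10][11] = 5, so no sequence of fewer than 5 edits works. Backtracking through the table gives one optimal edit sequence (5 edits):
  skbwfeexql → srkbwfeexql (ins r @2)
  srkbwfeexql → srkbwkeexql (sub f→k @6)
  srkbwkeexql → srkbwkenxql (sub e→n @8)
  srkbwkenxql → srkbwkenhql (sub x→h @9)
  srkbwkenhql → srkbwkenhxl (sub q→x @10)
Edit distance = 5.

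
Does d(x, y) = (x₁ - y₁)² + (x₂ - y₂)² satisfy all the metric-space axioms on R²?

No. The squared Euclidean distance fails the triangle inequality. Counterexample: x = (0, 0), y = (3, 2), z = (6, 4). d(x,z) = 6² + 4² = 52, but d(x,y) + d(y,z) = (3² + 2²) + (3² + 2²) = 13 + 13 = 26. Since 52 > 26, the triangle inequality is violated. (Note: √d, the ordinary Euclidean distance, IS a metric.)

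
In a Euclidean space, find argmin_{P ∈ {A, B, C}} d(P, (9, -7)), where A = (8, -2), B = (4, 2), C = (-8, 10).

Distances: d(A) ≈ 5.099, d(B) ≈ 10.2956, d(C) ≈ 24.0416. Nearest: A = (8, -2) with distance 5.099.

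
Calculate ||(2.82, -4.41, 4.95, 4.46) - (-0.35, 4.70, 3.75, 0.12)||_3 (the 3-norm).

(Σ|x_i - y_i|^3)^(1/3) = (|2.82 - (-0.35)|^3 + |-4.41 - 4.7|^3 + |4.95 - 3.75|^3 + |4.46 - 0.12|^3)^(1/3)
= (3.17^3 + 9.11^3 + 1.2^3 + 4.34^3)^(1/3) ≈ (31.855 + 756.058 + 1.728 + 81.7465)^(1/3) = (871.3875)^(1/3) ≈ 9.5515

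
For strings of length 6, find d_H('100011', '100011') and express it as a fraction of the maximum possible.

Differing positions: none. Hamming distance = 0. The maximum possible Hamming distance for length-6 strings is 6, so d_H/6 = 0/6 = 0.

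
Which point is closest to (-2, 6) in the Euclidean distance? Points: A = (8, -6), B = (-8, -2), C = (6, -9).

Distances: d(A) ≈ 15.6205, d(B) = 10, d(C) = 17. Nearest: B = (-8, -2) with distance 10.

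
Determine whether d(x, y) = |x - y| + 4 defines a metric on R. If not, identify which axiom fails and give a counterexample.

No. d fails identity of indiscernibles (specifically d(x,x) = 0): d(7, 7) = |7 - 7| + 4 = 0 + 4 = 4 ≠ 0.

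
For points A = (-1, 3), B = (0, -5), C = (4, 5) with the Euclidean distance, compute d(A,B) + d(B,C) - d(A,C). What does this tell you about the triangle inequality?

d(A,B) = √(1² + 8²) = √65 ≈ 8.0623, d(B,C) = √(4² + 10²) = √116 ≈ 10.7703, d(A,C) = √(5² + 2²) = √29 ≈ 5.3852.
d(A,B) + d(B,C) - d(A,C) = 8.0623 + 10.7703 - 5.3852 = 18.8326 - 5.3852 = 13.4474 (to 4 decimal places). This is ≥ 0, so the triangle inequality holds for these points.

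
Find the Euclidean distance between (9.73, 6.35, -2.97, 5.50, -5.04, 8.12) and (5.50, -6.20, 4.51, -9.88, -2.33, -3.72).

√(Σ(x_i - y_i)²) = √((9.73 - 5.5)² + (6.35 - (-6.2))² + (-2.97 - 4.51)² + (5.5 - (-9.88))² + (-5.04 - (-2.33))² + (8.12 - (-3.72))²)
= √(4.23² + 12.55² + (-7.48)² + 15.38² + (-2.71)² + 11.84²) = √(17.8929 + 157.5025 + 55.9504 + 236.5444 + 7.3441 + 140.1856) = √615.4199 ≈ 24.8077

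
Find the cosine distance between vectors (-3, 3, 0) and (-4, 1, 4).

With u = (-3, 3, 0), v = (-4, 1, 4):
u·v = (-3)·(-4) + 3·1 + 0·4 = 12 + 3 + 0 = 15.
|u| = √((-3)² + 3² + 0²) = √18, |v| = √((-4)² + 1² + 4²) = √33, so |u||v| = √(18·33) = √594.
cos θ = (u·v)/(|u||v|) = 15/√594 ≈ 0.6155
Cosine distance = 1 - cos θ ≈ 1 - 0.6155 = 0.3845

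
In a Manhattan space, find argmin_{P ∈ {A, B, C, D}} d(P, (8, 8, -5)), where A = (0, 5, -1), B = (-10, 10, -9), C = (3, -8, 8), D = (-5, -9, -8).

Distances: d(A) = 15, d(B) = 24, d(C) = 34, d(D) = 33. Nearest: A = (0, 5, -1) with distance 15.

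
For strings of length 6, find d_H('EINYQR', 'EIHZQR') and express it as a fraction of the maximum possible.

Differing positions: 3, 4. Hamming distance = 2. The maximum possible Hamming distance for length-6 strings is 6, so d_H/6 = 2/6 ≈ 0.3333.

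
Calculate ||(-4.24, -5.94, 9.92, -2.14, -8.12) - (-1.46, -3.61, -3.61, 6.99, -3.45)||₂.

√(Σ(x_i - y_i)²) = √((-4.24 - (-1.46))² + (-5.94 - (-3.61))² + (9.92 - (-3.61))² + (-2.14 - 6.99)² + (-8.12 - (-3.45))²)
= √((-2.78)² + (-2.33)² + 13.53² + (-9.13)² + (-4.67)²) = √(7.7284 + 5.4289 + 183.0609 + 83.3569 + 21.8089) = √301.384 ≈ 17.3604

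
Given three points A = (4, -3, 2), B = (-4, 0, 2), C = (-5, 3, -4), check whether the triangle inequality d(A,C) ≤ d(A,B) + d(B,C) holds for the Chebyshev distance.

d(A,B) = max(8, 3, 0) = 8, d(B,C) = max(1, 3, 6) = 6, d(A,C) = max(9, 6, 6) = 9.
d(A,C) = 9 ≤ 8 + 6 = 14. Triangle inequality is satisfied.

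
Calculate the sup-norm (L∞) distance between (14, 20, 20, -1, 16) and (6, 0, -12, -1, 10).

max(|x_i - y_i|) = max(|14 - 6|, |20 - 0|, |20 - (-12)|, |-1 - (-1)|, |16 - 10|) = max(8, 20, 32, 0, 6) = 32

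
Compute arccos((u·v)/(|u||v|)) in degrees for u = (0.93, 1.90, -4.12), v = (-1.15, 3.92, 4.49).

With u = (0.93, 1.90, -4.12), v = (-1.15, 3.92, 4.49):
u·v = 0.93·(-1.15) + 1.9·3.92 + (-4.12)·4.49 = (-1.0695) + 7.448 + (-18.4988) = -12.1203.
|u| = √(0.93² + 1.9² + (-4.12)²) = √(0.8649 + 3.61 + 16.9744) = √21.4493, |v| = √((-1.15)² + 3.92² + 4.49²) = √(1.3225 + 15.3664 + 20.1601) = √36.849.
cos θ = (u·v)/(|u||v|) = -12.1203/(√21.4493·√36.849) ≈ -0.431116
θ = arccos(-0.431116) ≈ 115.54°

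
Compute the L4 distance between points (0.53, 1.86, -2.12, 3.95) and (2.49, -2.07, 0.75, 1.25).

(Σ|x_i - y_i|^4)^(1/4) = (|0.53 - 2.49|^4 + |1.86 - (-2.07)|^4 + |-2.12 - 0.75|^4 + |3.95 - 1.25|^4)^(1/4)
= (1.96^4 + 3.93^4 + 2.87^4 + 2.7^4)^(1/4) ≈ (14.7579 + 238.5449 + 67.8465 + 53.1441)^(1/4) = (374.2934)^(1/4) ≈ 4.3985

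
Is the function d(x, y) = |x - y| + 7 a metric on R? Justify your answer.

No. d fails identity of indiscernibles (specifically d(x,x) = 0): d(4, 4) = |4 - 4| + 7 = 0 + 7 = 7 ≠ 0.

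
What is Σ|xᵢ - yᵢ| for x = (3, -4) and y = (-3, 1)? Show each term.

Σ|x_i - y_i| = |3 - (-3)| + |-4 - 1| = 6 + 5 = 11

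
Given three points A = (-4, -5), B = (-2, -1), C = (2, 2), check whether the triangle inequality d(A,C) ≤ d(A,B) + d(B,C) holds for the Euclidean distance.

d(A,B) = √(2² + 4²) = √20 ≈ 4.4721, d(B,C) = √(4² + 3²) = √25 = 5, d(A,C) = √(6² + 7²) = √85 ≈ 9.2195.
d(A,C) ≈ 9.2195 ≤ 4.4721 + 5 = 9.4721. Triangle inequality is satisfied.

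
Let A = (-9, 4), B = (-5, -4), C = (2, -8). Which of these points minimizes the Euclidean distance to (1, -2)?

Distances: d(A) ≈ 11.6619, d(B) ≈ 6.3246, d(C) ≈ 6.0828. Nearest: C = (2, -8) with distance 6.0828.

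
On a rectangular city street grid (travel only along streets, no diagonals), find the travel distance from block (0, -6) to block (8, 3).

Σ|x_i - y_i| = |0 - 8| + |-6 - 3| = 8 + 9 = 17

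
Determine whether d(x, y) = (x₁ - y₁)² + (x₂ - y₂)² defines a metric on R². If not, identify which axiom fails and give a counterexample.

No. The squared Euclidean distance fails the triangle inequality. Counterexample: x = (0, 0), y = (1, 3), z = (2, 6). d(x,z) = 2² + 6² = 40, but d(x,y) + d(y,z) = (1² + 3²) + (1² + 3²) = 10 + 10 = 20. Since 40 > 20, the triangle inequality is violated. (Note: √d, the ordinary Euclidean distance, IS a metric.)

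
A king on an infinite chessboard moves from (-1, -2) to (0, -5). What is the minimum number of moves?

max(|x_i - y_i|) = max(|-1 - 0|, |-2 - (-5)|) = max(1, 3) = 3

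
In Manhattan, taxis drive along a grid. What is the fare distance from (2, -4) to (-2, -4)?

Σ|x_i - y_i| = |2 - (-2)| + |-4 - (-4)| = 4 + 0 = 4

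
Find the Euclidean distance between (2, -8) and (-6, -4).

√(Σ(x_i - y_i)²) = √((2 - (-6))² + (-8 - (-4))²)
= √(8² + (-4)²) = √(64 + 16) = √80 ≈ 8.9443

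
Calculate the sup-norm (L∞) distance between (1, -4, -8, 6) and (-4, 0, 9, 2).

max(|x_i - y_i|) = max(|1 - (-4)|, |-4 - 0|, |-8 - 9|, |6 - 2|) = max(5, 4, 17, 4) = 17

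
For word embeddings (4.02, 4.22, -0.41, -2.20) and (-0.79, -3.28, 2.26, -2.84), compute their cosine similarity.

With u = (4.02, 4.22, -0.41, -2.20), v = (-0.79, -3.28, 2.26, -2.84):
u·v = 4.02·(-0.79) + 4.22·(-3.28) + (-0.41)·2.26 + (-2.2)·(-2.84) = (-3.1758) + (-13.8416) + (-0.9266) + 6.248 = -11.696.
|u| = √(4.02² + 4.22² + (-0.41)² + (-2.2)²) = √(16.1604 + 17.8084 + 0.1681 + 4.84) = √38.9769, |v| = √((-0.79)² + (-3.28)² + 2.26² + (-2.84)²) = √(0.6241 + 10.7584 + 5.1076 + 8.0656) = √24.5557.
cos θ = (u·v)/(|u||v|) = -11.696/(√38.9769·√24.5557) ≈ -0.3781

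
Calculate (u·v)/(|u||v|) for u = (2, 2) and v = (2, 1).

With u = (2, 2), v = (2, 1):
u·v = 2·2 + 2·1 = 4 + 2 = 6.
|u| = √(2² + 2²) = √8, |v| = √(2² + 1²) = √5, so |u||v| = √(8·5) = √40.
cos θ = (u·v)/(|u||v|) = 6/√40 ≈ 0.9487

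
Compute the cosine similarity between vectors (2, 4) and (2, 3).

With u = (2, 4), v = (2, 3):
u·v = 2·2 + 4·3 = 4 + 12 = 16.
|u| = √(2² + 4²) = √20, |v| = √(2² + 3²) = √13, so |u||v| = √(20·13) = √260.
cos θ = (u·v)/(|u||v|) = 16/√260 ≈ 0.9923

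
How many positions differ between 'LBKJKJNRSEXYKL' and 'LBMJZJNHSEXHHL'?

Differing positions: 3, 5, 8, 12, 13. Hamming distance = 5.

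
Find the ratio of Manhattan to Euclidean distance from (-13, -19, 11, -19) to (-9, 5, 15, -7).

L1 = |-13 - (-9)| + |-19 - 5| + |11 - 15| + |-19 - (-7)| = 4 + 24 + 4 + 12 = 44
L2 = √(4² + 24² + 4² + 12²) = √752 ≈ 27.4226
L1 ≥ L2 always (equality iff movement is along one axis); L1 > L2 here.
Ratio L1/L2 = 44/√752 ≈ 1.6045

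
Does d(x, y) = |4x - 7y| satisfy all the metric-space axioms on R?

No. d fails symmetry: d(8, 5) = |4·8 - 7·5| = |-3| = 3, but d(5, 8) = |4·5 - 7·8| = |-36| = 36. Since 3 ≠ 36, d(x,y) ≠ d(y,x) in general.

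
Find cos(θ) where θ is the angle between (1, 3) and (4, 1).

With u = (1, 3), v = (4, 1):
u·v = 1·4 + 3·1 = 4 + 3 = 7.
|u| = √(1² + 3²) = √10, |v| = √(4² + 1²) = √17, so |u||v| = √(10·17) = √170.
cos θ = (u·v)/(|u||v|) = 7/√170 ≈ 0.5369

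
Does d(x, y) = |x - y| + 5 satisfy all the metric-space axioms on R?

No. d fails identity of indiscernibles (specifically d(x,x) = 0): d(3, 3) = |3 - 3| + 5 = 0 + 5 = 5 ≠ 0.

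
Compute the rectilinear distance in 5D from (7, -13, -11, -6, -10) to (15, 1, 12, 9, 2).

Σ|x_i - y_i| = |7 - 15| + |-13 - 1| + |-11 - 12| + |-6 - 9| + |-10 - 2| = 8 + 14 + 23 + 15 + 12 = 72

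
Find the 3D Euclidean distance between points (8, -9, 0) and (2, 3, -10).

√(Σ(x_i - y_i)²) = √((8 - 2)² + (-9 - 3)² + (0 - (-10))²)
= √(6² + (-12)² + 10²) = √(36 + 144 + 100) = √280 ≈ 16.7332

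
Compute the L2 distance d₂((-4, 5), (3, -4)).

√(Σ(x_i - y_i)²) = √((-4 - 3)² + (5 - (-4))²)
= √((-7)² + 9²) = √(49 + 81) = √130 ≈ 11.4018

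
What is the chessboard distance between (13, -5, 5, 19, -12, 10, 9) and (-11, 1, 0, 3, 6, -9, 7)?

max(|x_i - y_i|) = max(|13 - (-11)|, |-5 - 1|, |5 - 0|, |19 - 3|, |-12 - 6|, |10 - (-9)|, |9 - 7|) = max(24, 6, 5, 16, 18, 19, 2) = 24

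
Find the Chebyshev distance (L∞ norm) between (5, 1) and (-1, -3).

max(|x_i - y_i|) = max(|5 - (-1)|, |1 - (-3)|) = max(6, 4) = 6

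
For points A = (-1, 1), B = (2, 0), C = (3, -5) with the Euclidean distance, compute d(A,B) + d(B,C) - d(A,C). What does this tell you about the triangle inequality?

d(A,B) = √(3² + 1²) = √10 ≈ 3.1623, d(B,C) = √(1² + 5²) = √26 ≈ 5.099, d(A,C) = √(4² + 6²) = √52 ≈ 7.2111.
d(A,B) + d(B,C) - d(A,C) = 3.1623 + 5.099 - 7.2111 = 8.2613 - 7.2111 = 1.0502 (to 4 decimal places). This is ≥ 0, so the triangle inequality holds for these points.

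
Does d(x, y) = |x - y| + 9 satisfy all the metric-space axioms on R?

No. d fails identity of indiscernibles (specifically d(x,x) = 0): d(-5, -5) = |-5 - (-5)| + 9 = 0 + 9 = 9 ≠ 0.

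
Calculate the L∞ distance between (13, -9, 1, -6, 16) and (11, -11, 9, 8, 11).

max(|x_i - y_i|) = max(|13 - 11|, |-9 - (-11)|, |1 - 9|, |-6 - 8|, |16 - 11|) = max(2, 2, 8, 14, 5) = 14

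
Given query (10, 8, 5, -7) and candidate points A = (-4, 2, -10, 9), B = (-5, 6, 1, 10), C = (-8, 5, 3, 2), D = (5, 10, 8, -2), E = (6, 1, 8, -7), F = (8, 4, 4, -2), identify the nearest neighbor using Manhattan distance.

Distances: d(A) = 51, d(B) = 38, d(C) = 32, d(D) = 15, d(E) = 14, d(F) = 12. Nearest: F = (8, 4, 4, -2) with distance 12.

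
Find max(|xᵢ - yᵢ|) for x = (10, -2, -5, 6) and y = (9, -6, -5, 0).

max(|x_i - y_i|) = max(|10 - 9|, |-2 - (-6)|, |-5 - (-5)|, |6 - 0|) = max(1, 4, 0, 6) = 6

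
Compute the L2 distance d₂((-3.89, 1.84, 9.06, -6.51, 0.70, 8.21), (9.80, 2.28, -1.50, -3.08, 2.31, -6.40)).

√(Σ(x_i - y_i)²) = √((-3.89 - 9.8)² + (1.84 - 2.28)² + (9.06 - (-1.5))² + (-6.51 - (-3.08))² + (0.7 - 2.31)² + (8.21 - (-6.4))²)
= √((-13.69)² + (-0.44)² + 10.56² + (-3.43)² + (-1.61)² + 14.61²) = √(187.4161 + 0.1936 + 111.5136 + 11.7649 + 2.5921 + 213.4521) = √526.9324 ≈ 22.955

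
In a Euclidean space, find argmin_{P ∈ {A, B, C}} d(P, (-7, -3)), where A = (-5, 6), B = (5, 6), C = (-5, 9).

Distances: d(A) ≈ 9.2195, d(B) = 15, d(C) ≈ 12.1655. Nearest: A = (-5, 6) with distance 9.2195.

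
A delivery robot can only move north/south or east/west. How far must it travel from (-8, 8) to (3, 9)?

Σ|x_i - y_i| = |-8 - 3| + |8 - 9| = 11 + 1 = 12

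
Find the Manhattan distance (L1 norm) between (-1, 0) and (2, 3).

Σ|x_i - y_i| = |-1 - 2| + |0 - 3| = 3 + 3 = 6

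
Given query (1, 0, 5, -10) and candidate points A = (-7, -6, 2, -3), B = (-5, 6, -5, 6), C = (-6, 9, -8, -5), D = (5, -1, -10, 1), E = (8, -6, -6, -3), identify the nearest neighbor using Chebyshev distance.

Distances: d(A) = 8, d(B) = 16, d(C) = 13, d(D) = 15, d(E) = 11. Nearest: A = (-7, -6, 2, -3) with distance 8.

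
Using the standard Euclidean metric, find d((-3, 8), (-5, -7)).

√(Σ(x_i - y_i)²) = √((-3 - (-5))² + (8 - (-7))²)
= √(2² + 15²) = √(4 + 225) = √229 ≈ 15.1327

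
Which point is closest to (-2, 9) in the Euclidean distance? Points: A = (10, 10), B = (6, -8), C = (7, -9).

Distances: d(A) ≈ 12.0416, d(B) ≈ 18.7883, d(C) ≈ 20.1246. Nearest: A = (10, 10) with distance 12.0416.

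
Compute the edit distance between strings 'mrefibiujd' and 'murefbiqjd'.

Let D[i][j] be the edit distance between the first i characters of 'mrefibiujd' and the first j characters of 'murefbiqjd', with D[i][0] = i, D[0][j] = j, and D[i][j] = D[i-1][j-1] if the characters match, else 1 + min(D[i-1][j], D[i][j-1], D[i-1][j-1]). Filling the table (rows: prefixes of 'mrefibiujd', columns: prefixes of 'murefbiqjd'):
     ε  m  u  r  e  f  b  i  q  j  d
  ε  0  1  2  3  4  5  6  7  8  9 10
  m  1  0  1  2  3  4  5  6  7  8  9
  r  2  1  1  1  2  3  4  5  6  7  8
  e  3  2  2  2  1  2  3  4  5  6  7
  f  4  3  3  3  2  1  2  3  4  5  6
  i  5  4  4  4  3  2  2  2  3  4  5
  b  6  5  5  5  4  3  2  3  3  4  5
  i  7  6  6  6  5  4  3  2  3  4  5
  u  8  7  6  7  6  5  4  3  3  4  5
  j  9  8  7  7  7  6  5  4  4  3  4
  d 10  9  8  8  8  7  6  5  5  4  3
The bottom-right entry gives D[10][10] = 3, so no sequence of fewer than 3 edits works. Backtracking through the table gives one optimal edit sequence (3 edits):
  mrefibiujd → murefibiujd (ins u @2)
  murefibiujd → murefbiujd (del i @6)
  murefbiujd → murefbiqjd (sub u→q @8)
Edit distance = 3.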